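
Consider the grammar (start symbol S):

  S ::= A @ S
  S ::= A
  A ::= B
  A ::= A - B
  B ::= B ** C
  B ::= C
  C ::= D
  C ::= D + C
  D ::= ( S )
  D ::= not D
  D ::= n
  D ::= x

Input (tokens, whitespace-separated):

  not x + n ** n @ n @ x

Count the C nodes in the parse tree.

5

[S [A [B [B [C [D not [D x]] + [C [D n]]]] ** [C [D n]]]] @ [S [A [B [C [D n]]]] @ [S [A [B [C [D x]]]]]]]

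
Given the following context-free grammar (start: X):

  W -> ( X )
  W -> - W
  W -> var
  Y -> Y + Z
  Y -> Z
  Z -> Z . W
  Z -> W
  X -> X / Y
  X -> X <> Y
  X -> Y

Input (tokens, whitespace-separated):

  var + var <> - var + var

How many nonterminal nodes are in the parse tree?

15

[X [X [Y [Y [Z [W var]]] + [Z [W var]]]] <> [Y [Y [Z [W - [W var]]]] + [Z [W var]]]]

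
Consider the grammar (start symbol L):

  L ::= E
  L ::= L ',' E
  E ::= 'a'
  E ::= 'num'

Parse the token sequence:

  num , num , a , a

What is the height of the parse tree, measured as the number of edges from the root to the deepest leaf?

[L [L [L [L [E num]] , [E num]] , [E a]] , [E a]]

5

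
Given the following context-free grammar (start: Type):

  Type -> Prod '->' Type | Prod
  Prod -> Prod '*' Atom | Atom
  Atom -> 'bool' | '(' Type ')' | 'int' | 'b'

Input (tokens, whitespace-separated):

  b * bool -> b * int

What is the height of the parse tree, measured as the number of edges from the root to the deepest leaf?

[Type [Prod [Prod [Atom b]] * [Atom bool]] -> [Type [Prod [Prod [Atom b]] * [Atom int]]]]

5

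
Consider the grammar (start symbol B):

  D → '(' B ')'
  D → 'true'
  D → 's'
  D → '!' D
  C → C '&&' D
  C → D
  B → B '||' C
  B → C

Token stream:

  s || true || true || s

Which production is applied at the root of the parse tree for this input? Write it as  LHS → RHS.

B → B '||' C

[B [B [B [B [C [D s]]] || [C [D true]]] || [C [D true]]] || [C [D s]]]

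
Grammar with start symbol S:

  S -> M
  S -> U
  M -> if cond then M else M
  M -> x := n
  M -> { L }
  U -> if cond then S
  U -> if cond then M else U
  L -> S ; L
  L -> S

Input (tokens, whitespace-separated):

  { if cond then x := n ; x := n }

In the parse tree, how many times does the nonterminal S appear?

4

[S [M { [L [S [U if cond then [S [M x := n]]]] ; [L [S [M x := n]]]] }]]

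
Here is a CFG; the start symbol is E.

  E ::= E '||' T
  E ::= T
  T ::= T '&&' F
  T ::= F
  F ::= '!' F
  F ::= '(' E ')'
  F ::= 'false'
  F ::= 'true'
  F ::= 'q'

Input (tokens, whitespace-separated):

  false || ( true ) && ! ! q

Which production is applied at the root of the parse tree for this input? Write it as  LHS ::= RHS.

[E [E [T [F false]]] || [T [T [F ( [E [T [F true]]] )]] && [F ! [F ! [F q]]]]]

E ::= E '||' T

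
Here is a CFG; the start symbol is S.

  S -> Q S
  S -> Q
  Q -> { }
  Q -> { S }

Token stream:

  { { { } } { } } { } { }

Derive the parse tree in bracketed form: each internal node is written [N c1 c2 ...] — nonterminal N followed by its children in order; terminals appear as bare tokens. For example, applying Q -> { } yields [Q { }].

S
Q S
{ S } S
{ Q S } S
{ { S } S } S
{ { Q } S } S
{ { { } } S } S
{ { { } } Q } S
{ { { } } { } } S
{ { { } } { } } Q S
{ { { } } { } } { } S
{ { { } } { } } { } Q
{ { { } } { } } { } { }

[S [Q { [S [Q { [S [Q { }]] }] [S [Q { }]]] }] [S [Q { }] [S [Q { }]]]]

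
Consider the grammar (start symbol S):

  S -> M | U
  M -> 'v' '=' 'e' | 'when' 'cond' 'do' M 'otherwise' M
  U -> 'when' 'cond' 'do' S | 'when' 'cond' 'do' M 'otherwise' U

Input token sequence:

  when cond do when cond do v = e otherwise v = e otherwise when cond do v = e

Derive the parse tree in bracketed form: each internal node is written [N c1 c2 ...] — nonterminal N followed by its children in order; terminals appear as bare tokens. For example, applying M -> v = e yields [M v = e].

S
U
when cond do M otherwise U
when cond do when cond do M otherwise M otherwise U
when cond do when cond do v = e otherwise M otherwise U
when cond do when cond do v = e otherwise v = e otherwise U
when cond do when cond do v = e otherwise v = e otherwise when cond do S
when cond do when cond do v = e otherwise v = e otherwise when cond do M
when cond do when cond do v = e otherwise v = e otherwise when cond do v = e

[S [U when cond do [M when cond do [M v = e] otherwise [M v = e]] otherwise [U when cond do [S [M v = e]]]]]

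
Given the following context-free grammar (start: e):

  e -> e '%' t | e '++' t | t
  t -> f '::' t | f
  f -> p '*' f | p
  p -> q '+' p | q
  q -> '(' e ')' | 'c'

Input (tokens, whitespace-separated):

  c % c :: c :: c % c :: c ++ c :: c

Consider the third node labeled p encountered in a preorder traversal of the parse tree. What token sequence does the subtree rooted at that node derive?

c

[e [e [e [e [t [f [p [q c]]]]] % [t [f [p [q c]]] :: [t [f [p [q c]]] :: [t [f [p [q c]]]]]]] % [t [f [p [q c]]] :: [t [f [p [q c]]]]]] ++ [t [f [p [q c]]] :: [t [f [p [q c]]]]]]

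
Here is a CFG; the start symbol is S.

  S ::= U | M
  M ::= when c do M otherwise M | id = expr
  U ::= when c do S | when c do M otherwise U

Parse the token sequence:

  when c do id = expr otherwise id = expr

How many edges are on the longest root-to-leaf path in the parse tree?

3

[S [M when c do [M id = expr] otherwise [M id = expr]]]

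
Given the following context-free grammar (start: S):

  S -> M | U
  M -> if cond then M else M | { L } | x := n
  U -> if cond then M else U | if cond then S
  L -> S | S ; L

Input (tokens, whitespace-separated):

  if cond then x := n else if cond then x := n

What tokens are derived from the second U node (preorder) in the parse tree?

if cond then x := n

[S [U if cond then [M x := n] else [U if cond then [S [M x := n]]]]]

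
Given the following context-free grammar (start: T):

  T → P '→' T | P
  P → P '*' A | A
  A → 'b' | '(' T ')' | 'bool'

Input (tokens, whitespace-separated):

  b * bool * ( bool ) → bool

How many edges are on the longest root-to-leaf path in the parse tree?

6

[T [P [P [P [A b]] * [A bool]] * [A ( [T [P [A bool]]] )]] → [T [P [A bool]]]]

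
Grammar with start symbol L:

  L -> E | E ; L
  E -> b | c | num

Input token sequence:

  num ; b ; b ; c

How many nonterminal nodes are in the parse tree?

8

[L [E num] ; [L [E b] ; [L [E b] ; [L [E c]]]]]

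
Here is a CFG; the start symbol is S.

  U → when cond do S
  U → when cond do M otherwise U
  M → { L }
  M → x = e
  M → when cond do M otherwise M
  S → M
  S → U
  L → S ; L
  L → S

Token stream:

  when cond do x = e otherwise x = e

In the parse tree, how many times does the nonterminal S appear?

1

[S [M when cond do [M x = e] otherwise [M x = e]]]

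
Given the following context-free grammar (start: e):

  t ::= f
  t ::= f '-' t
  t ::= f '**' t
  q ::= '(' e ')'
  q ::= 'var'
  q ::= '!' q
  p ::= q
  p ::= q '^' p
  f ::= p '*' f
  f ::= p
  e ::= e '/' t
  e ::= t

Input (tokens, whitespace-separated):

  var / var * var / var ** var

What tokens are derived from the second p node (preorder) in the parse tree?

[e [e [e [t [f [p [q var]]]]] / [t [f [p [q var]] * [f [p [q var]]]]]] / [t [f [p [q var]]] ** [t [f [p [q var]]]]]]

var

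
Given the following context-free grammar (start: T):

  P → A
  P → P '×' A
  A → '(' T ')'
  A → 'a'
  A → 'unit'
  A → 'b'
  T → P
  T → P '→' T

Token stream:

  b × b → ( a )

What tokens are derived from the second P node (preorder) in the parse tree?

b

[T [P [P [A b]] × [A b]] → [T [P [A ( [T [P [A a]]] )]]]]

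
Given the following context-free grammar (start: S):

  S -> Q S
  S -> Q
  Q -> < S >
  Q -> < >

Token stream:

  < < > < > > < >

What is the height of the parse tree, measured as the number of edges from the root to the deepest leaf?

[S [Q < [S [Q < >] [S [Q < >]]] >] [S [Q < >]]]

5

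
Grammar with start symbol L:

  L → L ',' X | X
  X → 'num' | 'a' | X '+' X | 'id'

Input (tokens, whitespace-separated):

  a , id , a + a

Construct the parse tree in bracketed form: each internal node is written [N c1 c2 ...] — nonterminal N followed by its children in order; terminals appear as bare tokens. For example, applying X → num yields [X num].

L
L , X
L , X , X
X , X , X
a , X , X
a , id , X
a , id , X + X
a , id , a + X
a , id , a + a

[L [L [L [X a]] , [X id]] , [X [X a] + [X a]]]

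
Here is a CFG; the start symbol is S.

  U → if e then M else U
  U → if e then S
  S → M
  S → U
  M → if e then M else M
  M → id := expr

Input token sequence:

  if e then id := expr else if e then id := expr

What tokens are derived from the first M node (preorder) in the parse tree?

id := expr

[S [U if e then [M id := expr] else [U if e then [S [M id := expr]]]]]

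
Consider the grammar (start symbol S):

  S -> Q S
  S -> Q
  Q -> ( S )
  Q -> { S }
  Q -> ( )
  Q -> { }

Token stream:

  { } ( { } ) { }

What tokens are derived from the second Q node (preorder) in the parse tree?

( { } )

[S [Q { }] [S [Q ( [S [Q { }]] )] [S [Q { }]]]]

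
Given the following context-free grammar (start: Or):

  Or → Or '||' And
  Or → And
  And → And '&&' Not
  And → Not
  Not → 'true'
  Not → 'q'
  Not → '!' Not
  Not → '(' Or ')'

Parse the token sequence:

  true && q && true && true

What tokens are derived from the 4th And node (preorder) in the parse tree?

[Or [And [And [And [And [Not true]] && [Not q]] && [Not true]] && [Not true]]]

true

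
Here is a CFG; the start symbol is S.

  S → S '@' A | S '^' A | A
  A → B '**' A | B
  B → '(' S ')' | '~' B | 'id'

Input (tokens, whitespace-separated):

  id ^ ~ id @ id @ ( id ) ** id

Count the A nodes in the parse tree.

6

[S [S [S [S [A [B id]]] ^ [A [B ~ [B id]]]] @ [A [B id]]] @ [A [B ( [S [A [B id]]] )] ** [A [B id]]]]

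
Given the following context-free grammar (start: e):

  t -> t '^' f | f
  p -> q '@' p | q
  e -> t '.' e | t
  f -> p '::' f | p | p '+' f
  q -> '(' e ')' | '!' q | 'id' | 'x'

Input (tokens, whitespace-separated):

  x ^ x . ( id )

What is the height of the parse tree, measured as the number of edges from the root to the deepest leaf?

11

[e [t [t [f [p [q x]]]] ^ [f [p [q x]]]] . [e [t [f [p [q ( [e [t [f [p [q id]]]]] )]]]]]]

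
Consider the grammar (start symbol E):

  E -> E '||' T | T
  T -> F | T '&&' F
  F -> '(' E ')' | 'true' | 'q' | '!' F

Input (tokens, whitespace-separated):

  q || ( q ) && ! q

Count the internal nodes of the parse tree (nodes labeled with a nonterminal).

[E [E [T [F q]]] || [T [T [F ( [E [T [F q]]] )]] && [F ! [F q]]]]

12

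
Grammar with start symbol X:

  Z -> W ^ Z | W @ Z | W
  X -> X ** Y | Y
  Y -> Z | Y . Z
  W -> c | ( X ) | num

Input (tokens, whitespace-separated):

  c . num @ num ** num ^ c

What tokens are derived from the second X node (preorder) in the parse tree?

c . num @ num

[X [X [Y [Y [Z [W c]]] . [Z [W num] @ [Z [W num]]]]] ** [Y [Z [W num] ^ [Z [W c]]]]]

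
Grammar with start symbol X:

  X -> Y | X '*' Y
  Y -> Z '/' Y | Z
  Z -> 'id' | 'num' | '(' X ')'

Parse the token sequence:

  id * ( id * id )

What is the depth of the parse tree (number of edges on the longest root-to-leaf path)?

[X [X [Y [Z id]]] * [Y [Z ( [X [X [Y [Z id]]] * [Y [Z id]]] )]]]

7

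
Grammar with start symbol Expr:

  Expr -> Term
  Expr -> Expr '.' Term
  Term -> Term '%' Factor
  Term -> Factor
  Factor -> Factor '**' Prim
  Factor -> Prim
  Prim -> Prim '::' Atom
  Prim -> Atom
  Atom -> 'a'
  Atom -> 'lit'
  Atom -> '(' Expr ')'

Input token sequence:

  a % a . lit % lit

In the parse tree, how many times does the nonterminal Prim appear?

4

[Expr [Expr [Term [Term [Factor [Prim [Atom a]]]] % [Factor [Prim [Atom a]]]]] . [Term [Term [Factor [Prim [Atom lit]]]] % [Factor [Prim [Atom lit]]]]]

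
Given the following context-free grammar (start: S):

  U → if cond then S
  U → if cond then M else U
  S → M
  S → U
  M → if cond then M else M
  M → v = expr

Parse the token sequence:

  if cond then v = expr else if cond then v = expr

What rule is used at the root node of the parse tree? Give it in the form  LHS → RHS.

S → U

[S [U if cond then [M v = expr] else [U if cond then [S [M v = expr]]]]]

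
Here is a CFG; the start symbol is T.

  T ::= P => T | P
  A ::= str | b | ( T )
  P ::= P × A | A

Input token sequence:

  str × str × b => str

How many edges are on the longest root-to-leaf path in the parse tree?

[T [P [P [P [A str]] × [A str]] × [A b]] => [T [P [A str]]]]

5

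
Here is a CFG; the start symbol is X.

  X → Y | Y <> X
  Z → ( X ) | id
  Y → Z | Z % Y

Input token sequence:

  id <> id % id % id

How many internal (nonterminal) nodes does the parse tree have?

[X [Y [Z id]] <> [X [Y [Z id] % [Y [Z id] % [Y [Z id]]]]]]

10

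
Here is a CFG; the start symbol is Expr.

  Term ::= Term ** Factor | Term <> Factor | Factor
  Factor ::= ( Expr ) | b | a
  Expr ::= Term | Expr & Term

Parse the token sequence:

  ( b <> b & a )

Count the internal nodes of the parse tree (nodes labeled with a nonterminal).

11

[Expr [Term [Factor ( [Expr [Expr [Term [Term [Factor b]] <> [Factor b]]] & [Term [Factor a]]] )]]]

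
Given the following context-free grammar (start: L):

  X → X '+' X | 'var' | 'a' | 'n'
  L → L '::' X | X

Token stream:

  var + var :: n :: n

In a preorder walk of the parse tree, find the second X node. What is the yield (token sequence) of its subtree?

var

[L [L [L [X [X var] + [X var]]] :: [X n]] :: [X n]]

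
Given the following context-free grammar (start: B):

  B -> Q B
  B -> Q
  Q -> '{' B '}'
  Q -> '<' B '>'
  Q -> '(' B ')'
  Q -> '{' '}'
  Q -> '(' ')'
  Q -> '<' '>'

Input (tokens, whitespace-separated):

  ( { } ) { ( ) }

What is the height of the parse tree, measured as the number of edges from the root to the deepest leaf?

5

[B [Q ( [B [Q { }]] )] [B [Q { [B [Q ( )]] }]]]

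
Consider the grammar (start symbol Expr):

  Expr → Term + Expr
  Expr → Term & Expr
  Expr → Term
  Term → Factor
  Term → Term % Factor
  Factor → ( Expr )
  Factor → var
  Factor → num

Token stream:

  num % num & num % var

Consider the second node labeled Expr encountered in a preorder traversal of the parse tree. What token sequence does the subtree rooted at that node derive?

[Expr [Term [Term [Factor num]] % [Factor num]] & [Expr [Term [Term [Factor num]] % [Factor var]]]]

num % var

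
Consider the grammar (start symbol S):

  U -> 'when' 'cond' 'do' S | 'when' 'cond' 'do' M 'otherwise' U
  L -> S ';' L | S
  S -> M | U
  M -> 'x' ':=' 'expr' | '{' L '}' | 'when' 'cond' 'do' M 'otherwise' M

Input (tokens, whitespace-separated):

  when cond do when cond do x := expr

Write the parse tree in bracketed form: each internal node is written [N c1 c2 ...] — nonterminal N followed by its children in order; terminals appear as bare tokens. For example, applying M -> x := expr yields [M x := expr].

S
U
when cond do S
when cond do U
when cond do when cond do S
when cond do when cond do M
when cond do when cond do x := expr

[S [U when cond do [S [U when cond do [S [M x := expr]]]]]]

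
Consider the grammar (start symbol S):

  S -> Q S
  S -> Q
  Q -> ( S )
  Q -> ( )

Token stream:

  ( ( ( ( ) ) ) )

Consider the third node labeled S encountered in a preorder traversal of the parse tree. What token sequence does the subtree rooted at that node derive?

( ( ) )

[S [Q ( [S [Q ( [S [Q ( [S [Q ( )]] )]] )]] )]]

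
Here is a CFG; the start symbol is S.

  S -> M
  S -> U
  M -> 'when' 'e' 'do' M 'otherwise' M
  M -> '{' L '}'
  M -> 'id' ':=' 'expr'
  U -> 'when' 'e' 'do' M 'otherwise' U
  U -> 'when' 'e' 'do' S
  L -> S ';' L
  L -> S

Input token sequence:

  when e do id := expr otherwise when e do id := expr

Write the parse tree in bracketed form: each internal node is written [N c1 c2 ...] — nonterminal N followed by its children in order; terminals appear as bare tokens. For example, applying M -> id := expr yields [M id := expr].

[S [U when e do [M id := expr] otherwise [U when e do [S [M id := expr]]]]]

S
U
when e do M otherwise U
when e do id := expr otherwise U
when e do id := expr otherwise when e do S
when e do id := expr otherwise when e do M
when e do id := expr otherwise when e do id := expr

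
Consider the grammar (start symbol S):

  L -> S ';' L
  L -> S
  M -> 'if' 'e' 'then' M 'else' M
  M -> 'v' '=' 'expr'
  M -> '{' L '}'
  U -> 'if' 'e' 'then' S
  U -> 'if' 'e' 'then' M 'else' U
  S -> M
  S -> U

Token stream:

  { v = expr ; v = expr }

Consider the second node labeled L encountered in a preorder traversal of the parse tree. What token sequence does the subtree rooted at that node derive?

[S [M { [L [S [M v = expr]] ; [L [S [M v = expr]]]] }]]

v = expr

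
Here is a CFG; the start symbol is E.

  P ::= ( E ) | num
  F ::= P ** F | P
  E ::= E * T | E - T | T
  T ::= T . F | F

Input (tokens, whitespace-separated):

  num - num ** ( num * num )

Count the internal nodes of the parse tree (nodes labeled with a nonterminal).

18

[E [E [T [F [P num]]]] - [T [F [P num] ** [F [P ( [E [E [T [F [P num]]]] * [T [F [P num]]]] )]]]]]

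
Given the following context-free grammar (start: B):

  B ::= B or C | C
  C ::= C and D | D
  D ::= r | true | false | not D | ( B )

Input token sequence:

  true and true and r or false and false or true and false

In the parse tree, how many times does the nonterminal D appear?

[B [B [B [C [C [C [D true]] and [D true]] and [D r]]] or [C [C [D false]] and [D false]]] or [C [C [D true]] and [D false]]]

7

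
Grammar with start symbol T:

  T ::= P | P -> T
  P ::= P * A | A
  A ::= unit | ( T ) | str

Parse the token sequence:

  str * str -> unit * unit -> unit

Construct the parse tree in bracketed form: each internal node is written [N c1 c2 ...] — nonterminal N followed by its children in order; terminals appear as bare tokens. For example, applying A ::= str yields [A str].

[T [P [P [A str]] * [A str]] -> [T [P [P [A unit]] * [A unit]] -> [T [P [A unit]]]]]

T
P -> T
P * A -> T
A * A -> T
str * A -> T
str * str -> T
str * str -> P -> T
str * str -> P * A -> T
str * str -> A * A -> T
str * str -> unit * A -> T
str * str -> unit * unit -> T
str * str -> unit * unit -> P
str * str -> unit * unit -> A
str * str -> unit * unit -> unit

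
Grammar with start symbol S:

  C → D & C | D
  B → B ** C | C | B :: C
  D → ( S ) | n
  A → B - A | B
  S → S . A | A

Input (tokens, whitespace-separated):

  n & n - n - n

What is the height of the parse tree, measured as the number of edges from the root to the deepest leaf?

7

[S [A [B [C [D n] & [C [D n]]]] - [A [B [C [D n]]] - [A [B [C [D n]]]]]]]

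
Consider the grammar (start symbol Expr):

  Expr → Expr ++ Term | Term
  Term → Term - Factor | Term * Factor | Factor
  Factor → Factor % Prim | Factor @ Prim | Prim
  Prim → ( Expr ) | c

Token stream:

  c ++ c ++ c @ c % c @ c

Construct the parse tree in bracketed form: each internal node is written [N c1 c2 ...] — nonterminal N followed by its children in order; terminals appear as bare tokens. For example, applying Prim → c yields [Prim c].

[Expr [Expr [Expr [Term [Factor [Prim c]]]] ++ [Term [Factor [Prim c]]]] ++ [Term [Factor [Factor [Factor [Factor [Prim c]] @ [Prim c]] % [Prim c]] @ [Prim c]]]]

Expr
Expr ++ Term
Expr ++ Term ++ Term
Term ++ Term ++ Term
Factor ++ Term ++ Term
Prim ++ Term ++ Term
c ++ Term ++ Term
c ++ Factor ++ Term
c ++ Prim ++ Term
c ++ c ++ Term
c ++ c ++ Factor
c ++ c ++ Factor @ Prim
c ++ c ++ Factor % Prim @ Prim
c ++ c ++ Factor @ Prim % Prim @ Prim
c ++ c ++ Prim @ Prim % Prim @ Prim
c ++ c ++ c @ Prim % Prim @ Prim
c ++ c ++ c @ c % Prim @ Prim
c ++ c ++ c @ c % c @ Prim
c ++ c ++ c @ c % c @ c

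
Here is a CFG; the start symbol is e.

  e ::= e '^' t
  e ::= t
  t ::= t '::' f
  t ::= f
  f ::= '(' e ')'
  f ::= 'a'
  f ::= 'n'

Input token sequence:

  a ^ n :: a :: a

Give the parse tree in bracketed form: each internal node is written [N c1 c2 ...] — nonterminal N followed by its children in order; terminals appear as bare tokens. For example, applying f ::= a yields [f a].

e
e ^ t
t ^ t
f ^ t
a ^ t
a ^ t :: f
a ^ t :: f :: f
a ^ f :: f :: f
a ^ n :: f :: f
a ^ n :: a :: f
a ^ n :: a :: a

[e [e [t [f a]]] ^ [t [t [t [f n]] :: [f a]] :: [f a]]]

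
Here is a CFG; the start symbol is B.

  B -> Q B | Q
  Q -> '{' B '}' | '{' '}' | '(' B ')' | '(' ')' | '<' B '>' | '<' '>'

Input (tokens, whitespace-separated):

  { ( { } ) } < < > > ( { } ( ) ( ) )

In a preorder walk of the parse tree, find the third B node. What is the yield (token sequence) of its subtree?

{ }

[B [Q { [B [Q ( [B [Q { }]] )]] }] [B [Q < [B [Q < >]] >] [B [Q ( [B [Q { }] [B [Q ( )] [B [Q ( )]]]] )]]]]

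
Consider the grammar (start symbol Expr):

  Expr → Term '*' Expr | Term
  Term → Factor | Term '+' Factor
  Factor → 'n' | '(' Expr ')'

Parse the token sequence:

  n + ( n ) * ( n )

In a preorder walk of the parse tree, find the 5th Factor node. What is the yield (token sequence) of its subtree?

n

[Expr [Term [Term [Factor n]] + [Factor ( [Expr [Term [Factor n]]] )]] * [Expr [Term [Factor ( [Expr [Term [Factor n]]] )]]]]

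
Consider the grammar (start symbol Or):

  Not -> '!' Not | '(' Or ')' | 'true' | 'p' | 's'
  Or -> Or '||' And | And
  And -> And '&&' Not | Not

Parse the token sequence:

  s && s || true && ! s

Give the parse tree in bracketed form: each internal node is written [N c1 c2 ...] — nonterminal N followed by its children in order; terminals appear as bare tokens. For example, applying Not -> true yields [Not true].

Or
Or || And
And || And
And && Not || And
Not && Not || And
s && Not || And
s && s || And
s && s || And && Not
s && s || Not && Not
s && s || true && Not
s && s || true && ! Not
s && s || true && ! s

[Or [Or [And [And [Not s]] && [Not s]]] || [And [And [Not true]] && [Not ! [Not s]]]]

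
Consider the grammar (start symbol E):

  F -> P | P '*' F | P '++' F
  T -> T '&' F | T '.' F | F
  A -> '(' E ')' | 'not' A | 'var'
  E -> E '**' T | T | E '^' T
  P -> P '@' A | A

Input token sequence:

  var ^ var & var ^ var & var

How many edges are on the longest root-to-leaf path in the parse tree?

[E [E [E [T [F [P [A var]]]]] ^ [T [T [F [P [A var]]]] & [F [P [A var]]]]] ^ [T [T [F [P [A var]]]] & [F [P [A var]]]]]

7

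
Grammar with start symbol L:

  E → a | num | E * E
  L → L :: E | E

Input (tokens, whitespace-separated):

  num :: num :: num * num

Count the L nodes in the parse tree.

[L [L [L [E num]] :: [E num]] :: [E [E num] * [E num]]]

3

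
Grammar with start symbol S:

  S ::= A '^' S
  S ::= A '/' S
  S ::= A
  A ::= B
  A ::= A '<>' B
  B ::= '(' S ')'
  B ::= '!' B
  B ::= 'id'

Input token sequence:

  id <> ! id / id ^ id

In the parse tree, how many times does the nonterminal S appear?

3

[S [A [A [B id]] <> [B ! [B id]]] / [S [A [B id]] ^ [S [A [B id]]]]]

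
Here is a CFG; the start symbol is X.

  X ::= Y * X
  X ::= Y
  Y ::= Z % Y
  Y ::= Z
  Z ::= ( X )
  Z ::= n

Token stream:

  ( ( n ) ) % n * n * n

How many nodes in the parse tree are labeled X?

[X [Y [Z ( [X [Y [Z ( [X [Y [Z n]]] )]]] )] % [Y [Z n]]] * [X [Y [Z n]] * [X [Y [Z n]]]]]

5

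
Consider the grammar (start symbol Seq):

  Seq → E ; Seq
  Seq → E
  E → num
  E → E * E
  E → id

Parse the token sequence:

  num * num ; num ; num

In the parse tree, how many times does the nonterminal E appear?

5

[Seq [E [E num] * [E num]] ; [Seq [E num] ; [Seq [E num]]]]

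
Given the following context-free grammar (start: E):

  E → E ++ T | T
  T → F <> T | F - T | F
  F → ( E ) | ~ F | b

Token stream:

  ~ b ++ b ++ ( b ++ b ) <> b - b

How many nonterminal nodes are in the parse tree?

20

[E [E [E [T [F ~ [F b]]]] ++ [T [F b]]] ++ [T [F ( [E [E [T [F b]]] ++ [T [F b]]] )] <> [T [F b] - [T [F b]]]]]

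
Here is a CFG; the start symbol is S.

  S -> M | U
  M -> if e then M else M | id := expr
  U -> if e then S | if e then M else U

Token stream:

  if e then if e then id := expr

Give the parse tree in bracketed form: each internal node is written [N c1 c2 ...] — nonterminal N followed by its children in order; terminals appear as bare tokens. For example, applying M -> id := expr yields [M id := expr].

[S [U if e then [S [U if e then [S [M id := expr]]]]]]

S
U
if e then S
if e then U
if e then if e then S
if e then if e then M
if e then if e then id := expr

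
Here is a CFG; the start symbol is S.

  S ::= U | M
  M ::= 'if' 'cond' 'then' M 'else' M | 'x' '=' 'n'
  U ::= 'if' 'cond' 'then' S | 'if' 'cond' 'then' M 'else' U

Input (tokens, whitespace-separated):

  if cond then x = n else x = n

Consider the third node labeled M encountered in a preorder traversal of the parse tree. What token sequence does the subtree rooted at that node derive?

[S [M if cond then [M x = n] else [M x = n]]]

x = n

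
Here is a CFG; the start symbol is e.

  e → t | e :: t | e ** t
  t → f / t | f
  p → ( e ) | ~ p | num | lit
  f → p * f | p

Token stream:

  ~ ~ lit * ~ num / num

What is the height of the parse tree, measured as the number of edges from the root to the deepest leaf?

6

[e [t [f [p ~ [p ~ [p lit]]] * [f [p ~ [p num]]]] / [t [f [p num]]]]]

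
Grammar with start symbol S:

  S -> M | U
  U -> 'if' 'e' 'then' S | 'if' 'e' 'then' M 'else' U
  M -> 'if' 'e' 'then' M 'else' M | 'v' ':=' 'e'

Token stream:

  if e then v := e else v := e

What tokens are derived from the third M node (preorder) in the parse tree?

[S [M if e then [M v := e] else [M v := e]]]

v := e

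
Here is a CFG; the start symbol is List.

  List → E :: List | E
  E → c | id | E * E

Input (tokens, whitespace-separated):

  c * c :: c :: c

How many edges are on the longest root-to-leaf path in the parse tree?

4

[List [E [E c] * [E c]] :: [List [E c] :: [List [E c]]]]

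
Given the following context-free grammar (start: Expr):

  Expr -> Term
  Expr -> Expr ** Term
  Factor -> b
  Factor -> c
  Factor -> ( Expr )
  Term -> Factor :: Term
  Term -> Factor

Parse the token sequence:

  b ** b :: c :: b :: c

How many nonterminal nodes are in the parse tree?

12

[Expr [Expr [Term [Factor b]]] ** [Term [Factor b] :: [Term [Factor c] :: [Term [Factor b] :: [Term [Factor c]]]]]]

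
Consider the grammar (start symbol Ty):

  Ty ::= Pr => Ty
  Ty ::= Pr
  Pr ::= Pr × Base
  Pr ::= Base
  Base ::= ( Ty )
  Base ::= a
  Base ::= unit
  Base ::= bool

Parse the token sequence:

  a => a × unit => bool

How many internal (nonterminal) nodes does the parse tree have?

11

[Ty [Pr [Base a]] => [Ty [Pr [Pr [Base a]] × [Base unit]] => [Ty [Pr [Base bool]]]]]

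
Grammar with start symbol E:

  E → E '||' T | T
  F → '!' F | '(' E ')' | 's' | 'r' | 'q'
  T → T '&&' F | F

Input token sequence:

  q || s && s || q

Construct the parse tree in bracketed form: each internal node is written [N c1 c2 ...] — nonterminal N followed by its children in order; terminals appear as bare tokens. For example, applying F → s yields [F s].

[E [E [E [T [F q]]] || [T [T [F s]] && [F s]]] || [T [F q]]]

E
E || T
E || T || T
T || T || T
F || T || T
q || T || T
q || T && F || T
q || F && F || T
q || s && F || T
q || s && s || T
q || s && s || F
q || s && s || q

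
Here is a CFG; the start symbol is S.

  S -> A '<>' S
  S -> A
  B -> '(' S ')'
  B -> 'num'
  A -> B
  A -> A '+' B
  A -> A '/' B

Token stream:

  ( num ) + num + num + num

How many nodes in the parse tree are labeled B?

[S [A [A [A [A [B ( [S [A [B num]]] )]] + [B num]] + [B num]] + [B num]]]

5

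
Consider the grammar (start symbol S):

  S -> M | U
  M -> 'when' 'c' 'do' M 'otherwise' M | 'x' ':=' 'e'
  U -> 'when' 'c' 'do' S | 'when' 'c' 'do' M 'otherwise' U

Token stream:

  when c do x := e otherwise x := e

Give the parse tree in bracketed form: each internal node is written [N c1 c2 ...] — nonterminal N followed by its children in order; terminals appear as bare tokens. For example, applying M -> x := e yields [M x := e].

S
M
when c do M otherwise M
when c do x := e otherwise M
when c do x := e otherwise x := e

[S [M when c do [M x := e] otherwise [M x := e]]]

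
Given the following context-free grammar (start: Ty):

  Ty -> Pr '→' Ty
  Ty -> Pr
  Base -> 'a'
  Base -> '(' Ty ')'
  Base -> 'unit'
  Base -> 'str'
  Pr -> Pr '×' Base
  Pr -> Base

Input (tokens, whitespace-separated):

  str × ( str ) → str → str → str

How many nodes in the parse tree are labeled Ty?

[Ty [Pr [Pr [Base str]] × [Base ( [Ty [Pr [Base str]]] )]] → [Ty [Pr [Base str]] → [Ty [Pr [Base str]] → [Ty [Pr [Base str]]]]]]

5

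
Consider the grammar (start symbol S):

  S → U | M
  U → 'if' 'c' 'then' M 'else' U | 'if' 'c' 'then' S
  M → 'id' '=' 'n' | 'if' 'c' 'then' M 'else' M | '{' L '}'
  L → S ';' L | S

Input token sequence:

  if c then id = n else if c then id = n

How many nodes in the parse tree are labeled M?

2

[S [U if c then [M id = n] else [U if c then [S [M id = n]]]]]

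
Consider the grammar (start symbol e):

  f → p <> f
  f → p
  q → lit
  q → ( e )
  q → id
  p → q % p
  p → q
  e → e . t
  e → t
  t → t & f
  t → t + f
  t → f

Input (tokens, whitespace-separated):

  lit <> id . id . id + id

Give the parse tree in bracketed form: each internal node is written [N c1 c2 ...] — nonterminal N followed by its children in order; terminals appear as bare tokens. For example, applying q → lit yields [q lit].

e
e . t
e . t . t
t . t . t
f . t . t
p <> f . t . t
q <> f . t . t
lit <> f . t . t
lit <> p . t . t
lit <> q . t . t
lit <> id . t . t
lit <> id . f . t
lit <> id . p . t
lit <> id . q . t
lit <> id . id . t
lit <> id . id . t + f
lit <> id . id . f + f
lit <> id . id . p + f
lit <> id . id . q + f
lit <> id . id . id + f
lit <> id . id . id + p
lit <> id . id . id + q
lit <> id . id . id + id

[e [e [e [t [f [p [q lit]] <> [f [p [q id]]]]]] . [t [f [p [q id]]]]] . [t [t [f [p [q id]]]] + [f [p [q id]]]]]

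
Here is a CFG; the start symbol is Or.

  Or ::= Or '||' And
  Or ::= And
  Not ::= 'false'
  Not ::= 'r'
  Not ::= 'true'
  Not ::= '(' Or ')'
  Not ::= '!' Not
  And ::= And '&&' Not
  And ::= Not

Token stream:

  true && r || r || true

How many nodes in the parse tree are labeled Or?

[Or [Or [Or [And [And [Not true]] && [Not r]]] || [And [Not r]]] || [And [Not true]]]

3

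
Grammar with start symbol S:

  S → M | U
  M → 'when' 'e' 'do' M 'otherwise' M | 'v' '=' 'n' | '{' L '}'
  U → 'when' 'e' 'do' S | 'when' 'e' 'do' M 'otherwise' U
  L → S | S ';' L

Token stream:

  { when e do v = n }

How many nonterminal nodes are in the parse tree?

[S [M { [L [S [U when e do [S [M v = n]]]]] }]]

7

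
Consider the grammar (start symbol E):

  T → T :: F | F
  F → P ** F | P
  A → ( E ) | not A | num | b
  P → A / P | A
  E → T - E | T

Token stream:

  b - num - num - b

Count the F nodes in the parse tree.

4

[E [T [F [P [A b]]]] - [E [T [F [P [A num]]]] - [E [T [F [P [A num]]]] - [E [T [F [P [A b]]]]]]]]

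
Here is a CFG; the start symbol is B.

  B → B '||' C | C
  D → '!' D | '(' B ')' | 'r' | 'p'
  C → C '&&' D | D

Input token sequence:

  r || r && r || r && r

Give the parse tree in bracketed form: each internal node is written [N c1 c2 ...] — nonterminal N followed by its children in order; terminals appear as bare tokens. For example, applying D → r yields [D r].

[B [B [B [C [D r]]] || [C [C [D r]] && [D r]]] || [C [C [D r]] && [D r]]]

B
B || C
B || C || C
C || C || C
D || C || C
r || C || C
r || C && D || C
r || D && D || C
r || r && D || C
r || r && r || C
r || r && r || C && D
r || r && r || D && D
r || r && r || r && D
r || r && r || r && r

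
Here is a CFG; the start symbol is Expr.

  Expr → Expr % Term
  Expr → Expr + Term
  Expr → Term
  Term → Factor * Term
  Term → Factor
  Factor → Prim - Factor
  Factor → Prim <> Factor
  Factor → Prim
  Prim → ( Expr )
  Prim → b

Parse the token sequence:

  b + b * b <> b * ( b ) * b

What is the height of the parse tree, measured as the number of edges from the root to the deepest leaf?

10

[Expr [Expr [Term [Factor [Prim b]]]] + [Term [Factor [Prim b]] * [Term [Factor [Prim b] <> [Factor [Prim b]]] * [Term [Factor [Prim ( [Expr [Term [Factor [Prim b]]]] )]] * [Term [Factor [Prim b]]]]]]]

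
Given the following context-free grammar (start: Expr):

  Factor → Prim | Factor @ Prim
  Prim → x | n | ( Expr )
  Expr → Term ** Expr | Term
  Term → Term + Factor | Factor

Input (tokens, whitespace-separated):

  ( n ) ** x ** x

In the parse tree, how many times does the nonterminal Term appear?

4

[Expr [Term [Factor [Prim ( [Expr [Term [Factor [Prim n]]]] )]]] ** [Expr [Term [Factor [Prim x]]] ** [Expr [Term [Factor [Prim x]]]]]]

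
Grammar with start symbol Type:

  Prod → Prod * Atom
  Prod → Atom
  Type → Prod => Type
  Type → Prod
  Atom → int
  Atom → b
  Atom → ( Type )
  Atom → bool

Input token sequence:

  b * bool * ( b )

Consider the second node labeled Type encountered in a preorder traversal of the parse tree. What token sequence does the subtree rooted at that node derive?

[Type [Prod [Prod [Prod [Atom b]] * [Atom bool]] * [Atom ( [Type [Prod [Atom b]]] )]]]

b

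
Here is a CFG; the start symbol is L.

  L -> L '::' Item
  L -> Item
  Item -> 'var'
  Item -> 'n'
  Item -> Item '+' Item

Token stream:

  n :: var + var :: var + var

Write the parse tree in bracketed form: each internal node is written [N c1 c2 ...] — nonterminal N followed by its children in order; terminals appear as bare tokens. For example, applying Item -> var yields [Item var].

[L [L [L [Item n]] :: [Item [Item var] + [Item var]]] :: [Item [Item var] + [Item var]]]

L
L :: Item
L :: Item :: Item
Item :: Item :: Item
n :: Item :: Item
n :: Item + Item :: Item
n :: var + Item :: Item
n :: var + var :: Item
n :: var + var :: Item + Item
n :: var + var :: var + Item
n :: var + var :: var + var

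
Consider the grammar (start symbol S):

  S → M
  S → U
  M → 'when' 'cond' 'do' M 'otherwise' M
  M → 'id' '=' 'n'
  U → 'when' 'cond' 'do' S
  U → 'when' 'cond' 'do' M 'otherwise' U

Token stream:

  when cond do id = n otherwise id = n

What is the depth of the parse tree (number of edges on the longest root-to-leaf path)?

3

[S [M when cond do [M id = n] otherwise [M id = n]]]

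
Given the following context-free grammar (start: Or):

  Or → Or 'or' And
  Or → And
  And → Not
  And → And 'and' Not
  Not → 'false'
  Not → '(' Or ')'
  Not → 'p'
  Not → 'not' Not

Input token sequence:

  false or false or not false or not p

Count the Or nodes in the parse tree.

4

[Or [Or [Or [Or [And [Not false]]] or [And [Not false]]] or [And [Not not [Not false]]]] or [And [Not not [Not p]]]]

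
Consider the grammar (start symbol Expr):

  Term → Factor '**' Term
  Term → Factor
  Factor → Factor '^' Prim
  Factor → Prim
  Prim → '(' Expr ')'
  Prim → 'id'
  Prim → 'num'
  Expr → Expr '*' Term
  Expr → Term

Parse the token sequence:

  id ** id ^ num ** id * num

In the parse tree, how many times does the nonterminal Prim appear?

[Expr [Expr [Term [Factor [Prim id]] ** [Term [Factor [Factor [Prim id]] ^ [Prim num]] ** [Term [Factor [Prim id]]]]]] * [Term [Factor [Prim num]]]]

5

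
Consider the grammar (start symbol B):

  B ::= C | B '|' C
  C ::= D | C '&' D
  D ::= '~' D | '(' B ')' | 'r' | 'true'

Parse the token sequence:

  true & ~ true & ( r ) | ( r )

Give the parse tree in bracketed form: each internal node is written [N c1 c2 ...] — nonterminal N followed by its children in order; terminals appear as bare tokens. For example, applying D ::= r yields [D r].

B
B | C
C | C
C & D | C
C & D & D | C
D & D & D | C
true & D & D | C
true & ~ D & D | C
true & ~ true & D | C
true & ~ true & ( B ) | C
true & ~ true & ( C ) | C
true & ~ true & ( D ) | C
true & ~ true & ( r ) | C
true & ~ true & ( r ) | D
true & ~ true & ( r ) | ( B )
true & ~ true & ( r ) | ( C )
true & ~ true & ( r ) | ( D )
true & ~ true & ( r ) | ( r )

[B [B [C [C [C [D true]] & [D ~ [D true]]] & [D ( [B [C [D r]]] )]]] | [C [D ( [B [C [D r]]] )]]]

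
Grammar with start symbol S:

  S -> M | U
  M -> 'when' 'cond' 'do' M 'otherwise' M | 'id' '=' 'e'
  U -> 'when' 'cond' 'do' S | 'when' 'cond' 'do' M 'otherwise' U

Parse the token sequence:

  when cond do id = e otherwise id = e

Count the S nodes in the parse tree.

1

[S [M when cond do [M id = e] otherwise [M id = e]]]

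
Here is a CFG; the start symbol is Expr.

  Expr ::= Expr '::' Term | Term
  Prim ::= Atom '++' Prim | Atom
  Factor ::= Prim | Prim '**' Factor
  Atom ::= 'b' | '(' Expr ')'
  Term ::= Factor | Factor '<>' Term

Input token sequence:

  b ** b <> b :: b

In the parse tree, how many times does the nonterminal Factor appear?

4

[Expr [Expr [Term [Factor [Prim [Atom b]] ** [Factor [Prim [Atom b]]]] <> [Term [Factor [Prim [Atom b]]]]]] :: [Term [Factor [Prim [Atom b]]]]]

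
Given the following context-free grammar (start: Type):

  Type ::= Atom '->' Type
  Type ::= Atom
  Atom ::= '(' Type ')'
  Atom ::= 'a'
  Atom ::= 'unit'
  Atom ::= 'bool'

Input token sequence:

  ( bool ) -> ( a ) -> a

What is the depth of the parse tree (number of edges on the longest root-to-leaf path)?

5

[Type [Atom ( [Type [Atom bool]] )] -> [Type [Atom ( [Type [Atom a]] )] -> [Type [Atom a]]]]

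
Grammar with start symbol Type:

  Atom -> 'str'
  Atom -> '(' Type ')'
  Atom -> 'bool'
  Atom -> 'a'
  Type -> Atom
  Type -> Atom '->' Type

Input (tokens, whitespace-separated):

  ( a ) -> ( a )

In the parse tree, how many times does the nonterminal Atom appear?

[Type [Atom ( [Type [Atom a]] )] -> [Type [Atom ( [Type [Atom a]] )]]]

4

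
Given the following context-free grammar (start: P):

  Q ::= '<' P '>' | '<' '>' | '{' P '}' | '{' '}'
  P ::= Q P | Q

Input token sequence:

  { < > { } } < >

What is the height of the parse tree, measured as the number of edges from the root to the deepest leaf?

5

[P [Q { [P [Q < >] [P [Q { }]]] }] [P [Q < >]]]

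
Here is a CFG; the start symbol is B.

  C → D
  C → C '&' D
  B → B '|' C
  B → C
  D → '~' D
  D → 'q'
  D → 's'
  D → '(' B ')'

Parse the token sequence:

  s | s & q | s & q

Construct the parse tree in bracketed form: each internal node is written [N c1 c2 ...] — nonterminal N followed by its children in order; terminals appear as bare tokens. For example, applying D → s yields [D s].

B
B | C
B | C | C
C | C | C
D | C | C
s | C | C
s | C & D | C
s | D & D | C
s | s & D | C
s | s & q | C
s | s & q | C & D
s | s & q | D & D
s | s & q | s & D
s | s & q | s & q

[B [B [B [C [D s]]] | [C [C [D s]] & [D q]]] | [C [C [D s]] & [D q]]]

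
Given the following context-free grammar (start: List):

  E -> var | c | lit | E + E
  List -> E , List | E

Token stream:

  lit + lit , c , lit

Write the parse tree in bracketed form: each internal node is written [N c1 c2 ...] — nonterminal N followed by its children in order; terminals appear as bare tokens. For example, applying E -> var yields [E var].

List
E , List
E + E , List
lit + E , List
lit + lit , List
lit + lit , E , List
lit + lit , c , List
lit + lit , c , E
lit + lit , c , lit

[List [E [E lit] + [E lit]] , [List [E c] , [List [E lit]]]]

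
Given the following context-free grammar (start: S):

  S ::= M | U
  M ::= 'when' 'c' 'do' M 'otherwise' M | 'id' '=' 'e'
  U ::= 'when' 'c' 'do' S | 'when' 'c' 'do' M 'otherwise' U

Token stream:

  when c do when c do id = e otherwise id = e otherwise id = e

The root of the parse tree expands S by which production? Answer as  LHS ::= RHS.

S ::= M

[S [M when c do [M when c do [M id = e] otherwise [M id = e]] otherwise [M id = e]]]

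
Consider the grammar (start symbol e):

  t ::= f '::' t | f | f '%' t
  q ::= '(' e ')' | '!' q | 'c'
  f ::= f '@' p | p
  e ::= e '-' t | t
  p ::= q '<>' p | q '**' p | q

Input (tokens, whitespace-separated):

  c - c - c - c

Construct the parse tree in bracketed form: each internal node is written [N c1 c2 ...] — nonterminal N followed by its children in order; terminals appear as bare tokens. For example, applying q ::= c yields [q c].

e
e - t
e - t - t
e - t - t - t
t - t - t - t
f - t - t - t
p - t - t - t
q - t - t - t
c - t - t - t
c - f - t - t
c - p - t - t
c - q - t - t
c - c - t - t
c - c - f - t
c - c - p - t
c - c - q - t
c - c - c - t
c - c - c - f
c - c - c - p
c - c - c - q
c - c - c - c

[e [e [e [e [t [f [p [q c]]]]] - [t [f [p [q c]]]]] - [t [f [p [q c]]]]] - [t [f [p [q c]]]]]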